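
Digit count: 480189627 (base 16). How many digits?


480189627 in base 16 = 1C9F1CBB
Number of digits = 8

8 digits (base 16)


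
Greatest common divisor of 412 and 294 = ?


412 = 1 * 294 + 118
294 = 2 * 118 + 58
118 = 2 * 58 + 2
58 = 29 * 2 + 0
GCD = 2


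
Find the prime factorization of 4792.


4792 / 2 = 2396
2396 / 2 = 1198
1198 / 2 = 599
599 / 599 = 1
4792 = 2^3 × 599


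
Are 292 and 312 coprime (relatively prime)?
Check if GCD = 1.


Euclidean algorithm:
312 = 1 * 292 + 20
292 = 14 * 20 + 12
20 = 1 * 12 + 8
12 = 1 * 8 + 4
8 = 2 * 4 + 0
GCD(292, 312) = 4

No, not coprime (GCD = 4)


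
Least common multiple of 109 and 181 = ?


GCD(109, 181) = 1
LCM = 109*181/1 = 19729/1 = 19729

LCM = 19729


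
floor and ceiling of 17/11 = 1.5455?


17/11 = 1.5455
floor = 1
ceil = 2

floor = 1, ceil = 2


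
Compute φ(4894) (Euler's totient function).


4894 = 2 × 2447
Prime factors: 2, 2447
φ(4894) = 4894 × (1-1/2) × (1-1/2447)
= 4894 × 1/2 × 2446/2447 = 2446

φ(4894) = 2446


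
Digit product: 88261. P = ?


8 × 8 × 2 × 6 × 1 = 768


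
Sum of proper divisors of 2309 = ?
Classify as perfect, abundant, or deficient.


Proper divisors: 1
Sum = 1 = 1
1 < 2309 → deficient

s(2309) = 1 (deficient)


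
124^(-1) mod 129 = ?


Use the extended Euclidean algorithm on (129, 124); each row r = 129*s + 124*t:
r=129, s=1, t=0
r=124, s=0, t=1
q=1: r=5, s=1, t=-1   [129*(1) + 124*(-1) = 5]
q=24: r=4, s=-24, t=25   [129*(-24) + 124*(25) = 4]
q=1: r=1, s=25, t=-26   [129*(25) + 124*(-26) = 1]
q=4: r=0, s=-124, t=129   [129*(-124) + 124*(129) = 0]
GCD = 1 with t = -26, so 124*(-26) ≡ 1 (mod 129)
Inverse = -26 mod 129 = 103
Check: 124 * 103 = 12772 ≡ 1 (mod 129)

124^(-1) ≡ 103 (mod 129)


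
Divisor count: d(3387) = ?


3387 = 3^1 × 1129^1
d(3387) = (1+1) × (1+1) = 4

4 divisors


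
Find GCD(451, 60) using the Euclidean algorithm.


451 = 7 * 60 + 31
60 = 1 * 31 + 29
31 = 1 * 29 + 2
29 = 14 * 2 + 1
2 = 2 * 1 + 0
GCD = 1


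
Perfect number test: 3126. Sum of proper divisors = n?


Proper divisors of 3126: 1, 2, 3, 6, 521, 1042, 1563
Sum = 1 + 2 + 3 + 6 + 521 + 1042 + 1563 = 3138

No, 3126 is not perfect (3138 ≠ 3126)


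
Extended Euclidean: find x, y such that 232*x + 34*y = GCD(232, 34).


Tabular extended Euclidean (each row: r = 232*s + 34*t):
r=232, s=1, t=0
r=34, s=0, t=1
q=6: r=28, s=1, t=-6   [232*(1) + 34*(-6) = 28]
q=1: r=6, s=-1, t=7   [232*(-1) + 34*(7) = 6]
q=4: r=4, s=5, t=-34   [232*(5) + 34*(-34) = 4]
q=1: r=2, s=-6, t=41   [232*(-6) + 34*(41) = 2]
q=2: r=0, s=17, t=-116   [232*(17) + 34*(-116) = 0]
GCD = 2; from the row with r=2: x=-6, y=41
Check: 232*(-6) + 34*(41) = -1392 + 1394 = 2

GCD = 2, x = -6, y = 41


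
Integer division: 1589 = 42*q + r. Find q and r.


1589 = 42 * 37 + 35
Check: 1554 + 35 = 1589

q = 37, r = 35


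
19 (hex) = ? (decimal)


19 (base 16) = 25 (decimal)
25 (decimal) = 25 (base 10)


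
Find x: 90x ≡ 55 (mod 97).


GCD(90, 97) = 1, unique solution
a^(-1) mod 97 = 83
x = 83 * 55 mod 97 = 6

x ≡ 6 (mod 97)


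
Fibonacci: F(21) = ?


Sequence: 1, 1, 2, 3, 5, 8, 13, 21, 34, 55, 89, 144, 233, 377, 610, 987, 1597, 2584, 4181, 6765, 10946
F(21) = 10946


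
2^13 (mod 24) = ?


2^1 mod 24 = 2
2^2 mod 24 = 4
2^3 mod 24 = 8
2^4 mod 24 = 16
2^5 mod 24 = 8
2^6 mod 24 = 16
2^7 mod 24 = 8
2^8 mod 24 = 16
2^9 mod 24 = 8
2^10 mod 24 = 16
2^11 mod 24 = 8
2^12 mod 24 = 16
2^13 mod 24 = 8


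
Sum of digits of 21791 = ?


2 + 1 + 7 + 9 + 1 = 20


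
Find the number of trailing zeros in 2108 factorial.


floor(2108/5) = 421
floor(2108/25) = 84
floor(2108/125) = 16
floor(2108/625) = 3
Total = 524

524 trailing zeros


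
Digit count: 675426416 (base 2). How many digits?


675426416 in base 2 = 101000010000100011000001110000
Number of digits = 30

30 digits (base 2)


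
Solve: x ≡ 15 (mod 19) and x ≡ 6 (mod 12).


M = 19*12 = 228
M1 = M/19 = 12, M2 = M/12 = 19
M1^(-1) mod 19 = 8, M2^(-1) mod 12 = 7
x = 15*12*8 + 6*19*7 = 2238
2238 mod 228 = 186
Check: 186 mod 19 = 15 ✓, 186 mod 12 = 6 ✓

x ≡ 186 (mod 228)


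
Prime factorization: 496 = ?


496 / 2 = 248
248 / 2 = 124
124 / 2 = 62
62 / 2 = 31
31 / 31 = 1
496 = 2^4 × 31


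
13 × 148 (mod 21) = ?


13 × 148 = 1924
1924 mod 21 = 13


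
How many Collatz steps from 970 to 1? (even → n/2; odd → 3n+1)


970 → 485 → 1456 → 728 → 364 → 182 → 91 → 274 → 137 → 412 → 206 → 103 → 310 → 155 → 466 → 233 → 700 → 350 → 175 → 526 → 263 → 790 → 395 → 1186 → 593 → 1780 → 890 → 445 → 1336 → 668 → 334 → 167 → 502 → 251 → 754 → 377 → 1132 → 566 → 283 → 850 → 425 → 1276 → 638 → 319 → 958 → 479 → 1438 → 719 → 2158 → 1079 → 3238 → 1619 → 4858 → 2429 → 7288 → 3644 → 1822 → 911 → 2734 → 1367 → 4102 → 2051 → 6154 → 3077 → 9232 → 4616 → 2308 → 1154 → 577 → 1732 → 866 → 433 → 1300 → 650 → 325 → 976 → 488 → 244 → 122 → 61 → 184 → 92 → 46 → 23 → 70 → 35 → 106 → 53 → 160 → 80 → 40 → 20 → 10 → 5 → 16 → 8 → 4 → 2 → 1
Total steps = 98

98 steps


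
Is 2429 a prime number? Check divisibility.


2429 / 7 = 347 (exact division)
2429 is NOT prime.

No, 2429 is not prime


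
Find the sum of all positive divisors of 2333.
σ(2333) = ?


Divisors of 2333: 1, 2333
Sum = 1 + 2333 = 2334

σ(2333) = 2334


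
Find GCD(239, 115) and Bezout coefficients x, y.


Tabular extended Euclidean (each row: r = 239*s + 115*t):
r=239, s=1, t=0
r=115, s=0, t=1
q=2: r=9, s=1, t=-2   [239*(1) + 115*(-2) = 9]
q=12: r=7, s=-12, t=25   [239*(-12) + 115*(25) = 7]
q=1: r=2, s=13, t=-27   [239*(13) + 115*(-27) = 2]
q=3: r=1, s=-51, t=106   [239*(-51) + 115*(106) = 1]
q=2: r=0, s=115, t=-239   [239*(115) + 115*(-239) = 0]
GCD = 1; from the row with r=1: x=-51, y=106
Check: 239*(-51) + 115*(106) = -12189 + 12190 = 1

GCD = 1, x = -51, y = 106


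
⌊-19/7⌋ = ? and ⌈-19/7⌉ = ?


-19/7 = -2.7143
floor = -3
ceil = -2

floor = -3, ceil = -2


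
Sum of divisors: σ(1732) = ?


Divisors of 1732: 1, 2, 4, 433, 866, 1732
Sum = 1 + 2 + 4 + 433 + 866 + 1732 = 3038

σ(1732) = 3038


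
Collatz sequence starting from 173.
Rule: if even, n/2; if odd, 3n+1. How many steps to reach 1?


173 → 520 → 260 → 130 → 65 → 196 → 98 → 49 → 148 → 74 → 37 → 112 → 56 → 28 → 14 → 7 → 22 → 11 → 34 → 17 → 52 → 26 → 13 → 40 → 20 → 10 → 5 → 16 → 8 → 4 → 2 → 1
Total steps = 31

31 steps


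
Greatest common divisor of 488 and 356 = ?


488 = 1 * 356 + 132
356 = 2 * 132 + 92
132 = 1 * 92 + 40
92 = 2 * 40 + 12
40 = 3 * 12 + 4
12 = 3 * 4 + 0
GCD = 4


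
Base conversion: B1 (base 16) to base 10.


B1 (base 16) = 177 (decimal)
177 (decimal) = 177 (base 10)


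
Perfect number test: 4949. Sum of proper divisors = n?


Proper divisors of 4949: 1, 7, 49, 101, 707
Sum = 1 + 7 + 49 + 101 + 707 = 865

No, 4949 is not perfect (865 ≠ 4949)


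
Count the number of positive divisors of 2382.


2382 = 2^1 × 3^1 × 397^1
d(2382) = (1+1) × (1+1) × (1+1) = 8

8 divisors


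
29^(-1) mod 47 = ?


Use the extended Euclidean algorithm on (47, 29); each row r = 47*s + 29*t:
r=47, s=1, t=0
r=29, s=0, t=1
q=1: r=18, s=1, t=-1   [47*(1) + 29*(-1) = 18]
q=1: r=11, s=-1, t=2   [47*(-1) + 29*(2) = 11]
q=1: r=7, s=2, t=-3   [47*(2) + 29*(-3) = 7]
q=1: r=4, s=-3, t=5   [47*(-3) + 29*(5) = 4]
q=1: r=3, s=5, t=-8   [47*(5) + 29*(-8) = 3]
q=1: r=1, s=-8, t=13   [47*(-8) + 29*(13) = 1]
q=3: r=0, s=29, t=-47   [47*(29) + 29*(-47) = 0]
GCD = 1 with t = 13, so 29*(13) ≡ 1 (mod 47)
Inverse = 13 mod 47 = 13
Check: 29 * 13 = 377 ≡ 1 (mod 47)

29^(-1) ≡ 13 (mod 47)


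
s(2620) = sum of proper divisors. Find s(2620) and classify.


Proper divisors: 1, 2, 4, 5, 10, 20, 131, 262, 524, 655, 1310
Sum = 1 + 2 + 4 + 5 + 10 + 20 + 131 + 262 + 524 + 655 + 1310 = 2924
2924 > 2620 → abundant

s(2620) = 2924 (abundant)


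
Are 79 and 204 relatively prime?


Euclidean algorithm:
204 = 2 * 79 + 46
79 = 1 * 46 + 33
46 = 1 * 33 + 13
33 = 2 * 13 + 7
13 = 1 * 7 + 6
7 = 1 * 6 + 1
6 = 6 * 1 + 0
GCD(79, 204) = 1

Yes, coprime (GCD = 1)


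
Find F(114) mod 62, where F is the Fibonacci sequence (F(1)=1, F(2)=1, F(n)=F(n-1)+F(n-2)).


F(k) mod 62 for k=1..114:
1, 1, 2, 3, 5, 8, 13, 21, 34, 55, 27, 20, 47, 5, 52, 57, 47, 42, 27, 7, 34, 41, 13, 54, 5, 59, 2, 61, 1, 0, 1, 1, 2, 3, 5, 8, 13, 21, 34, 55, 27, 20, 47, 5, 52, 57, 47, 42, 27, 7, 34, 41, 13, 54, 5, 59, 2, 61, 1, 0, 1, 1, 2, 3, 5, 8, 13, 21, 34, 55, 27, 20, 47, 5, 52, 57, 47, 42, 27, 7, 34, 41, 13, 54, 5, 59, 2, 61, 1, 0, 1, 1, 2, 3, 5, 8, 13, 21, 34, 55, 27, 20, 47, 5, 52, 57, 47, 42, 27, 7, 34, 41, 13, 54
F(114) mod 62 = 54


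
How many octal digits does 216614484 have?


216614484 in base 8 = 1472243124
Number of digits = 10

10 digits (base 8)


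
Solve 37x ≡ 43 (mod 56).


GCD(37, 56) = 1, unique solution
a^(-1) mod 56 = 53
x = 53 * 43 mod 56 = 39

x ≡ 39 (mod 56)


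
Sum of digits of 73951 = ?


7 + 3 + 9 + 5 + 1 = 25


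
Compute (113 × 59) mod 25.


113 × 59 = 6667
6667 mod 25 = 17


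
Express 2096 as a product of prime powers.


2096 / 2 = 1048
1048 / 2 = 524
524 / 2 = 262
262 / 2 = 131
131 / 131 = 1
2096 = 2^4 × 131


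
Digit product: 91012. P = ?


9 × 1 × 0 × 1 × 2 = 0


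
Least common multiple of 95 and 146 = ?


GCD(95, 146) = 1
LCM = 95*146/1 = 13870/1 = 13870

LCM = 13870


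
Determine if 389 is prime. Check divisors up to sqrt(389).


Check divisors up to sqrt(389) = 19.7231
No divisors found.
389 is prime.

Yes, 389 is prime


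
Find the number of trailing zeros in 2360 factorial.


floor(2360/5) = 472
floor(2360/25) = 94
floor(2360/125) = 18
floor(2360/625) = 3
Total = 587

587 trailing zeros


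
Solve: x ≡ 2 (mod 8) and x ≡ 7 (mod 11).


M = 8*11 = 88
M1 = M/8 = 11, M2 = M/11 = 8
M1^(-1) mod 8 = 3, M2^(-1) mod 11 = 7
x = 2*11*3 + 7*8*7 = 458
458 mod 88 = 18
Check: 18 mod 8 = 2 ✓, 18 mod 11 = 7 ✓

x ≡ 18 (mod 88)


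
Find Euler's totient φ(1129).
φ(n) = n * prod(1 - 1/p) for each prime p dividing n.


1129 = 1129
Prime factors: 1129
φ(1129) = 1129 × (1-1/1129)
= 1129 × 1128/1129 = 1128

φ(1129) = 1128


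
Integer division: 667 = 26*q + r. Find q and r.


667 = 26 * 25 + 17
Check: 650 + 17 = 667

q = 25, r = 17


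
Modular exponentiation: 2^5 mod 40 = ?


2^1 mod 40 = 2
2^2 mod 40 = 4
2^3 mod 40 = 8
2^4 mod 40 = 16
2^5 mod 40 = 32


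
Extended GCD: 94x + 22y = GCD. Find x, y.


Tabular extended Euclidean (each row: r = 94*s + 22*t):
r=94, s=1, t=0
r=22, s=0, t=1
q=4: r=6, s=1, t=-4   [94*(1) + 22*(-4) = 6]
q=3: r=4, s=-3, t=13   [94*(-3) + 22*(13) = 4]
q=1: r=2, s=4, t=-17   [94*(4) + 22*(-17) = 2]
q=2: r=0, s=-11, t=47   [94*(-11) + 22*(47) = 0]
GCD = 2; from the row with r=2: x=4, y=-17
Check: 94*(4) + 22*(-17) = 376 - 374 = 2

GCD = 2, x = 4, y = -17


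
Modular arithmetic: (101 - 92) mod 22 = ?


101 - 92 = 9
9 mod 22 = 9


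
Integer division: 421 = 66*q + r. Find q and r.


421 = 66 * 6 + 25
Check: 396 + 25 = 421

q = 6, r = 25


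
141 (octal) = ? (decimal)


141 (base 8) = 97 (decimal)
97 (decimal) = 97 (base 10)


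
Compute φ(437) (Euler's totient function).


437 = 19 × 23
Prime factors: 19, 23
φ(437) = 437 × (1-1/19) × (1-1/23)
= 437 × 18/19 × 22/23 = 396

φ(437) = 396


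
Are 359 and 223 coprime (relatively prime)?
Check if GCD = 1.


Euclidean algorithm:
359 = 1 * 223 + 136
223 = 1 * 136 + 87
136 = 1 * 87 + 49
87 = 1 * 49 + 38
49 = 1 * 38 + 11
38 = 3 * 11 + 5
11 = 2 * 5 + 1
5 = 5 * 1 + 0
GCD(359, 223) = 1

Yes, coprime (GCD = 1)


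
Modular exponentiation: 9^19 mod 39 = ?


9^1 mod 39 = 9
9^2 mod 39 = 3
9^3 mod 39 = 27
9^4 mod 39 = 9
9^5 mod 39 = 3
9^6 mod 39 = 27
9^7 mod 39 = 9
9^8 mod 39 = 3
9^9 mod 39 = 27
9^10 mod 39 = 9
9^11 mod 39 = 3
9^12 mod 39 = 27
9^13 mod 39 = 9
9^14 mod 39 = 3
9^15 mod 39 = 27
9^16 mod 39 = 9
9^17 mod 39 = 3
9^18 mod 39 = 27
9^19 mod 39 = 9


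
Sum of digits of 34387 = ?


3 + 4 + 3 + 8 + 7 = 25


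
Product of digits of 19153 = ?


1 × 9 × 1 × 5 × 3 = 135


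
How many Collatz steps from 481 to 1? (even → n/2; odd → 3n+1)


481 → 1444 → 722 → 361 → 1084 → 542 → 271 → 814 → 407 → 1222 → 611 → 1834 → 917 → 2752 → 1376 → 688 → 344 → 172 → 86 → 43 → 130 → 65 → 196 → 98 → 49 → 148 → 74 → 37 → 112 → 56 → 28 → 14 → 7 → 22 → 11 → 34 → 17 → 52 → 26 → 13 → 40 → 20 → 10 → 5 → 16 → 8 → 4 → 2 → 1
Total steps = 48

48 steps


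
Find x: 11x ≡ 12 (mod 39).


GCD(11, 39) = 1, unique solution
a^(-1) mod 39 = 32
x = 32 * 12 mod 39 = 33

x ≡ 33 (mod 39)


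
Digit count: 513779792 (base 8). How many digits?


513779792 in base 8 = 3647724120
Number of digits = 10

10 digits (base 8)


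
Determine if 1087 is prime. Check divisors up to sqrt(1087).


Check divisors up to sqrt(1087) = 32.9697
No divisors found.
1087 is prime.

Yes, 1087 is prime


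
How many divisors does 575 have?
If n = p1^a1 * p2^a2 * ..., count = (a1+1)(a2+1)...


575 = 5^2 × 23^1
d(575) = (2+1) × (1+1) = 6

6 divisors


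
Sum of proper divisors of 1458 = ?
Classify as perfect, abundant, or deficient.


Proper divisors: 1, 2, 3, 6, 9, 18, 27, 54, 81, 162, 243, 486, 729
Sum = 1 + 2 + 3 + 6 + 9 + 18 + 27 + 54 + 81 + 162 + 243 + 486 + 729 = 1821
1821 > 1458 → abundant

s(1458) = 1821 (abundant)


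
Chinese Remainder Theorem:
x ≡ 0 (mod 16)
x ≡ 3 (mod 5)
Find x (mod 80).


M = 16*5 = 80
M1 = M/16 = 5, M2 = M/5 = 16
M1^(-1) mod 16 = 13, M2^(-1) mod 5 = 1
x = 0*5*13 + 3*16*1 = 48
48 mod 80 = 48
Check: 48 mod 16 = 0 ✓, 48 mod 5 = 3 ✓

x ≡ 48 (mod 80)


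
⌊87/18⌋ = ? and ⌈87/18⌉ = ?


87/18 = 4.8333
floor = 4
ceil = 5

floor = 4, ceil = 5


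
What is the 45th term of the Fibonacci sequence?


Sequence: 1, 1, 2, 3, 5, 8, 13, 21, 34, 55, 89, 144, 233, 377, 610, 987, 1597, 2584, 4181, 6765, 10946, 17711, 28657, 46368, 75025, 121393, 196418, 317811, 514229, 832040, 1346269, 2178309, 3524578, 5702887, 9227465, 14930352, 24157817, 39088169, 63245986, 102334155, 165580141, 267914296, 433494437, 701408733, 1134903170
F(45) = 1134903170


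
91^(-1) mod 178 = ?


Use the extended Euclidean algorithm on (178, 91); each row r = 178*s + 91*t:
r=178, s=1, t=0
r=91, s=0, t=1
q=1: r=87, s=1, t=-1   [178*(1) + 91*(-1) = 87]
q=1: r=4, s=-1, t=2   [178*(-1) + 91*(2) = 4]
q=21: r=3, s=22, t=-43   [178*(22) + 91*(-43) = 3]
q=1: r=1, s=-23, t=45   [178*(-23) + 91*(45) = 1]
q=3: r=0, s=91, t=-178   [178*(91) + 91*(-178) = 0]
GCD = 1 with t = 45, so 91*(45) ≡ 1 (mod 178)
Inverse = 45 mod 178 = 45
Check: 91 * 45 = 4095 ≡ 1 (mod 178)

91^(-1) ≡ 45 (mod 178)


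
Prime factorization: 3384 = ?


3384 / 2 = 1692
1692 / 2 = 846
846 / 2 = 423
423 / 3 = 141
141 / 3 = 47
47 / 47 = 1
3384 = 2^3 × 3^2 × 47


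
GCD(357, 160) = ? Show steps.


357 = 2 * 160 + 37
160 = 4 * 37 + 12
37 = 3 * 12 + 1
12 = 12 * 1 + 0
GCD = 1


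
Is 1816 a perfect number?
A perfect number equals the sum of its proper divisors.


Proper divisors of 1816: 1, 2, 4, 8, 227, 454, 908
Sum = 1 + 2 + 4 + 8 + 227 + 454 + 908 = 1604

No, 1816 is not perfect (1604 ≠ 1816)


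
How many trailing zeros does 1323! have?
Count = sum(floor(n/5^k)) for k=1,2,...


floor(1323/5) = 264
floor(1323/25) = 52
floor(1323/125) = 10
floor(1323/625) = 2
Total = 328

328 trailing zeros


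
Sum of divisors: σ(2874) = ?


Divisors of 2874: 1, 2, 3, 6, 479, 958, 1437, 2874
Sum = 1 + 2 + 3 + 6 + 479 + 958 + 1437 + 2874 = 5760

σ(2874) = 5760


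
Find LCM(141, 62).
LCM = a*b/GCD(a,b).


GCD(141, 62) = 1
LCM = 141*62/1 = 8742/1 = 8742

LCM = 8742


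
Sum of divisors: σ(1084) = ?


Divisors of 1084: 1, 2, 4, 271, 542, 1084
Sum = 1 + 2 + 4 + 271 + 542 + 1084 = 1904

σ(1084) = 1904


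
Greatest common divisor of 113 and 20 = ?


113 = 5 * 20 + 13
20 = 1 * 13 + 7
13 = 1 * 7 + 6
7 = 1 * 6 + 1
6 = 6 * 1 + 0
GCD = 1


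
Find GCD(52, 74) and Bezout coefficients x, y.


Tabular extended Euclidean (each row: r = 52*s + 74*t):
r=52, s=1, t=0
r=74, s=0, t=1
q=0: r=52, s=1, t=0   [52*(1) + 74*(0) = 52]
q=1: r=22, s=-1, t=1   [52*(-1) + 74*(1) = 22]
q=2: r=8, s=3, t=-2   [52*(3) + 74*(-2) = 8]
q=2: r=6, s=-7, t=5   [52*(-7) + 74*(5) = 6]
q=1: r=2, s=10, t=-7   [52*(10) + 74*(-7) = 2]
q=3: r=0, s=-37, t=26   [52*(-37) + 74*(26) = 0]
GCD = 2; from the row with r=2: x=10, y=-7
Check: 52*(10) + 74*(-7) = 520 - 518 = 2

GCD = 2, x = 10, y = -7


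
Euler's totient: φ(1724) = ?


1724 = 2^2 × 431
Prime factors: 2, 431
φ(1724) = 1724 × (1-1/2) × (1-1/431)
= 1724 × 1/2 × 430/431 = 860

φ(1724) = 860


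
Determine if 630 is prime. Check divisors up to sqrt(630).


630 / 2 = 315 (exact division)
630 is NOT prime.

No, 630 is not prime


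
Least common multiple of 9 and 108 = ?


GCD(9, 108) = 9
LCM = 9*108/9 = 972/9 = 108

LCM = 108


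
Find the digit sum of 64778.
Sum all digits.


6 + 4 + 7 + 7 + 8 = 32


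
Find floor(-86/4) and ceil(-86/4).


-86/4 = -21.5000
floor = -22
ceil = -21

floor = -22, ceil = -21


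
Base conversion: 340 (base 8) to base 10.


340 (base 8) = 224 (decimal)
224 (decimal) = 224 (base 10)


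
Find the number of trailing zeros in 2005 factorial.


floor(2005/5) = 401
floor(2005/25) = 80
floor(2005/125) = 16
floor(2005/625) = 3
Total = 500

500 trailing zeros


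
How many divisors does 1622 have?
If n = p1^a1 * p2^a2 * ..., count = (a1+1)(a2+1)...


1622 = 2^1 × 811^1
d(1622) = (1+1) × (1+1) = 4

4 divisors


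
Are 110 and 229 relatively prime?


Euclidean algorithm:
229 = 2 * 110 + 9
110 = 12 * 9 + 2
9 = 4 * 2 + 1
2 = 2 * 1 + 0
GCD(110, 229) = 1

Yes, coprime (GCD = 1)


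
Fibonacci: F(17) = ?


Sequence: 1, 1, 2, 3, 5, 8, 13, 21, 34, 55, 89, 144, 233, 377, 610, 987, 1597
F(17) = 1597


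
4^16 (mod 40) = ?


4^1 mod 40 = 4
4^2 mod 40 = 16
4^3 mod 40 = 24
4^4 mod 40 = 16
4^5 mod 40 = 24
4^6 mod 40 = 16
4^7 mod 40 = 24
4^8 mod 40 = 16
4^9 mod 40 = 24
4^10 mod 40 = 16
4^11 mod 40 = 24
4^12 mod 40 = 16
4^13 mod 40 = 24
4^14 mod 40 = 16
4^15 mod 40 = 24
4^16 mod 40 = 16


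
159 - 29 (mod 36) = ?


159 - 29 = 130
130 mod 36 = 22


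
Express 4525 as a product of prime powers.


4525 / 5 = 905
905 / 5 = 181
181 / 181 = 1
4525 = 5^2 × 181


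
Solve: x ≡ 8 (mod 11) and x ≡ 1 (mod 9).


M = 11*9 = 99
M1 = M/11 = 9, M2 = M/9 = 11
M1^(-1) mod 11 = 5, M2^(-1) mod 9 = 5
x = 8*9*5 + 1*11*5 = 415
415 mod 99 = 19
Check: 19 mod 11 = 8 ✓, 19 mod 9 = 1 ✓

x ≡ 19 (mod 99)


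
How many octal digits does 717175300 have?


717175300 in base 8 = 5257635004
Number of digits = 10

10 digits (base 8)


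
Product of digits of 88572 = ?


8 × 8 × 5 × 7 × 2 = 4480


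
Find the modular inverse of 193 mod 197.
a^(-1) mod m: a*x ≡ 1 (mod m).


Use the extended Euclidean algorithm on (197, 193); each row r = 197*s + 193*t:
r=197, s=1, t=0
r=193, s=0, t=1
q=1: r=4, s=1, t=-1   [197*(1) + 193*(-1) = 4]
q=48: r=1, s=-48, t=49   [197*(-48) + 193*(49) = 1]
q=4: r=0, s=193, t=-197   [197*(193) + 193*(-197) = 0]
GCD = 1 with t = 49, so 193*(49) ≡ 1 (mod 197)
Inverse = 49 mod 197 = 49
Check: 193 * 49 = 9457 ≡ 1 (mod 197)

193^(-1) ≡ 49 (mod 197)


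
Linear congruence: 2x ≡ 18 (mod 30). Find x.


GCD(2, 30) = 2 divides 18
Divide: 1x ≡ 9 (mod 15)
x ≡ 9 (mod 15)


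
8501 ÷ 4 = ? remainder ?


8501 = 4 * 2125 + 1
Check: 8500 + 1 = 8501

q = 2125, r = 1


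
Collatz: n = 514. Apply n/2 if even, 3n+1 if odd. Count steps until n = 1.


514 → 257 → 772 → 386 → 193 → 580 → 290 → 145 → 436 → 218 → 109 → 328 → 164 → 82 → 41 → 124 → 62 → 31 → 94 → 47 → 142 → 71 → 214 → 107 → 322 → 161 → 484 → 242 → 121 → 364 → 182 → 91 → 274 → 137 → 412 → 206 → 103 → 310 → 155 → 466 → 233 → 700 → 350 → 175 → 526 → 263 → 790 → 395 → 1186 → 593 → 1780 → 890 → 445 → 1336 → 668 → 334 → 167 → 502 → 251 → 754 → 377 → 1132 → 566 → 283 → 850 → 425 → 1276 → 638 → 319 → 958 → 479 → 1438 → 719 → 2158 → 1079 → 3238 → 1619 → 4858 → 2429 → 7288 → 3644 → 1822 → 911 → 2734 → 1367 → 4102 → 2051 → 6154 → 3077 → 9232 → 4616 → 2308 → 1154 → 577 → 1732 → 866 → 433 → 1300 → 650 → 325 → 976 → 488 → 244 → 122 → 61 → 184 → 92 → 46 → 23 → 70 → 35 → 106 → 53 → 160 → 80 → 40 → 20 → 10 → 5 → 16 → 8 → 4 → 2 → 1
Total steps = 123

123 steps


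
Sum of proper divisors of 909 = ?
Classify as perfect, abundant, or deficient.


Proper divisors: 1, 3, 9, 101, 303
Sum = 1 + 3 + 9 + 101 + 303 = 417
417 < 909 → deficient

s(909) = 417 (deficient)


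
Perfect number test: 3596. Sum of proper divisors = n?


Proper divisors of 3596: 1, 2, 4, 29, 31, 58, 62, 116, 124, 899, 1798
Sum = 1 + 2 + 4 + 29 + 31 + 58 + 62 + 116 + 124 + 899 + 1798 = 3124

No, 3596 is not perfect (3124 ≠ 3596)


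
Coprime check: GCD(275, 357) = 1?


Euclidean algorithm:
357 = 1 * 275 + 82
275 = 3 * 82 + 29
82 = 2 * 29 + 24
29 = 1 * 24 + 5
24 = 4 * 5 + 4
5 = 1 * 4 + 1
4 = 4 * 1 + 0
GCD(275, 357) = 1

Yes, coprime (GCD = 1)


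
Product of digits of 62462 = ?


6 × 2 × 4 × 6 × 2 = 576


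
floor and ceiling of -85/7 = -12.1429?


-85/7 = -12.1429
floor = -13
ceil = -12

floor = -13, ceil = -12


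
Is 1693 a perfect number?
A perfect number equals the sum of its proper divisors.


Proper divisors of 1693: 1
Sum = 1 = 1

No, 1693 is not perfect (1 ≠ 1693)


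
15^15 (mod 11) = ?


15^1 mod 11 = 4
15^2 mod 11 = 5
15^3 mod 11 = 9
15^4 mod 11 = 3
15^5 mod 11 = 1
15^6 mod 11 = 4
15^7 mod 11 = 5
15^8 mod 11 = 9
15^9 mod 11 = 3
15^10 mod 11 = 1
15^11 mod 11 = 4
15^12 mod 11 = 5
15^13 mod 11 = 9
15^14 mod 11 = 3
15^15 mod 11 = 1


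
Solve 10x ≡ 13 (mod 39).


GCD(10, 39) = 1, unique solution
a^(-1) mod 39 = 4
x = 4 * 13 mod 39 = 13

x ≡ 13 (mod 39)


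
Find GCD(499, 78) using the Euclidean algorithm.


499 = 6 * 78 + 31
78 = 2 * 31 + 16
31 = 1 * 16 + 15
16 = 1 * 15 + 1
15 = 15 * 1 + 0
GCD = 1


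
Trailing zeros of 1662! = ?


floor(1662/5) = 332
floor(1662/25) = 66
floor(1662/125) = 13
floor(1662/625) = 2
Total = 413

413 trailing zeros


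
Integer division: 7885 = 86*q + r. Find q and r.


7885 = 86 * 91 + 59
Check: 7826 + 59 = 7885

q = 91, r = 59


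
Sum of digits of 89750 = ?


8 + 9 + 7 + 5 + 0 = 29


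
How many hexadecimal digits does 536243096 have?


536243096 in base 16 = 1FF66B98
Number of digits = 8

8 digits (base 16)


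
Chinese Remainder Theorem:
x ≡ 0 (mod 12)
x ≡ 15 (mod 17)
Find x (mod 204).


M = 12*17 = 204
M1 = M/12 = 17, M2 = M/17 = 12
M1^(-1) mod 12 = 5, M2^(-1) mod 17 = 10
x = 0*17*5 + 15*12*10 = 1800
1800 mod 204 = 168
Check: 168 mod 12 = 0 ✓, 168 mod 17 = 15 ✓

x ≡ 168 (mod 204)


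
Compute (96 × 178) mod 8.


96 × 178 = 17088
17088 mod 8 = 0


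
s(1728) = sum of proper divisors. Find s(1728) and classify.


Proper divisors: 1, 2, 3, 4, 6, 8, 9, 12, 16, 18, 24, 27, 32, 36, 48, 54, 64, 72, 96, 108, 144, 192, 216, 288, 432, 576, 864
Sum = 1 + 2 + 3 + 4 + 6 + 8 + 9 + 12 + 16 + 18 + 24 + 27 + 32 + 36 + 48 + 54 + 64 + 72 + 96 + 108 + 144 + 192 + 216 + 288 + 432 + 576 + 864 = 3352
3352 > 1728 → abundant

s(1728) = 3352 (abundant)


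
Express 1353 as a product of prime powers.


1353 / 3 = 451
451 / 11 = 41
41 / 41 = 1
1353 = 3 × 11 × 41


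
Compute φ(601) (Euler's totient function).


601 = 601
Prime factors: 601
φ(601) = 601 × (1-1/601)
= 601 × 600/601 = 600

φ(601) = 600


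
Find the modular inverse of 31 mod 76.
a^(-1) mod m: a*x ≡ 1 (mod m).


Use the extended Euclidean algorithm on (76, 31); each row r = 76*s + 31*t:
r=76, s=1, t=0
r=31, s=0, t=1
q=2: r=14, s=1, t=-2   [76*(1) + 31*(-2) = 14]
q=2: r=3, s=-2, t=5   [76*(-2) + 31*(5) = 3]
q=4: r=2, s=9, t=-22   [76*(9) + 31*(-22) = 2]
q=1: r=1, s=-11, t=27   [76*(-11) + 31*(27) = 1]
q=2: r=0, s=31, t=-76   [76*(31) + 31*(-76) = 0]
GCD = 1 with t = 27, so 31*(27) ≡ 1 (mod 76)
Inverse = 27 mod 76 = 27
Check: 31 * 27 = 837 ≡ 1 (mod 76)

31^(-1) ≡ 27 (mod 76)


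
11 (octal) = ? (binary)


11 (base 8) = 9 (decimal)
9 (decimal) = 1001 (base 2)


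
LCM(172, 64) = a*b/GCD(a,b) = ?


GCD(172, 64) = 4
LCM = 172*64/4 = 11008/4 = 2752

LCM = 2752


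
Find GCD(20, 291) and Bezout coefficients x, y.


Tabular extended Euclidean (each row: r = 20*s + 291*t):
r=20, s=1, t=0
r=291, s=0, t=1
q=0: r=20, s=1, t=0   [20*(1) + 291*(0) = 20]
q=14: r=11, s=-14, t=1   [20*(-14) + 291*(1) = 11]
q=1: r=9, s=15, t=-1   [20*(15) + 291*(-1) = 9]
q=1: r=2, s=-29, t=2   [20*(-29) + 291*(2) = 2]
q=4: r=1, s=131, t=-9   [20*(131) + 291*(-9) = 1]
q=2: r=0, s=-291, t=20   [20*(-291) + 291*(20) = 0]
GCD = 1; from the row with r=1: x=131, y=-9
Check: 20*(131) + 291*(-9) = 2620 - 2619 = 1

GCD = 1, x = 131, y = -9


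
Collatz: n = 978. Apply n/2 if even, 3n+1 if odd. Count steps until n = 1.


978 → 489 → 1468 → 734 → 367 → 1102 → 551 → 1654 → 827 → 2482 → 1241 → 3724 → 1862 → 931 → 2794 → 1397 → 4192 → 2096 → 1048 → 524 → 262 → 131 → 394 → 197 → 592 → 296 → 148 → 74 → 37 → 112 → 56 → 28 → 14 → 7 → 22 → 11 → 34 → 17 → 52 → 26 → 13 → 40 → 20 → 10 → 5 → 16 → 8 → 4 → 2 → 1
Total steps = 49

49 steps


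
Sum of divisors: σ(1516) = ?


Divisors of 1516: 1, 2, 4, 379, 758, 1516
Sum = 1 + 2 + 4 + 379 + 758 + 1516 = 2660

σ(1516) = 2660


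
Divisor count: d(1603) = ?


1603 = 7^1 × 229^1
d(1603) = (1+1) × (1+1) = 4

4 divisors


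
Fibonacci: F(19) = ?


Sequence: 1, 1, 2, 3, 5, 8, 13, 21, 34, 55, 89, 144, 233, 377, 610, 987, 1597, 2584, 4181
F(19) = 4181


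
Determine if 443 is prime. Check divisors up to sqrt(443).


Check divisors up to sqrt(443) = 21.0476
No divisors found.
443 is prime.

Yes, 443 is prime


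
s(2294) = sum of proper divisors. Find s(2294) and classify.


Proper divisors: 1, 2, 31, 37, 62, 74, 1147
Sum = 1 + 2 + 31 + 37 + 62 + 74 + 1147 = 1354
1354 < 2294 → deficient

s(2294) = 1354 (deficient)


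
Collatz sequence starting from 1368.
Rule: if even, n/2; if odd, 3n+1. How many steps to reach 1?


1368 → 684 → 342 → 171 → 514 → 257 → 772 → 386 → 193 → 580 → 290 → 145 → 436 → 218 → 109 → 328 → 164 → 82 → 41 → 124 → 62 → 31 → 94 → 47 → 142 → 71 → 214 → 107 → 322 → 161 → 484 → 242 → 121 → 364 → 182 → 91 → 274 → 137 → 412 → 206 → 103 → 310 → 155 → 466 → 233 → 700 → 350 → 175 → 526 → 263 → 790 → 395 → 1186 → 593 → 1780 → 890 → 445 → 1336 → 668 → 334 → 167 → 502 → 251 → 754 → 377 → 1132 → 566 → 283 → 850 → 425 → 1276 → 638 → 319 → 958 → 479 → 1438 → 719 → 2158 → 1079 → 3238 → 1619 → 4858 → 2429 → 7288 → 3644 → 1822 → 911 → 2734 → 1367 → 4102 → 2051 → 6154 → 3077 → 9232 → 4616 → 2308 → 1154 → 577 → 1732 → 866 → 433 → 1300 → 650 → 325 → 976 → 488 → 244 → 122 → 61 → 184 → 92 → 46 → 23 → 70 → 35 → 106 → 53 → 160 → 80 → 40 → 20 → 10 → 5 → 16 → 8 → 4 → 2 → 1
Total steps = 127

127 steps


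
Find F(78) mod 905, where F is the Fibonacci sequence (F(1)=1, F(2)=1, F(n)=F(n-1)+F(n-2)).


F(k) mod 905 for k=1..78:
1, 1, 2, 3, 5, 8, 13, 21, 34, 55, 89, 144, 233, 377, 610, 82, 692, 774, 561, 430, 86, 516, 602, 213, 815, 123, 33, 156, 189, 345, 534, 879, 508, 482, 85, 567, 652, 314, 61, 375, 436, 811, 342, 248, 590, 838, 523, 456, 74, 530, 604, 229, 833, 157, 85, 242, 327, 569, 896, 560, 551, 206, 757, 58, 815, 873, 783, 751, 629, 475, 199, 674, 873, 642, 610, 347, 52, 399
F(78) mod 905 = 399


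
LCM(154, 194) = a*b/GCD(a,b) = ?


GCD(154, 194) = 2
LCM = 154*194/2 = 29876/2 = 14938

LCM = 14938


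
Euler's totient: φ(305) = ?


305 = 5 × 61
Prime factors: 5, 61
φ(305) = 305 × (1-1/5) × (1-1/61)
= 305 × 4/5 × 60/61 = 240

φ(305) = 240


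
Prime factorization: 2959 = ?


2959 / 11 = 269
269 / 269 = 1
2959 = 11 × 269


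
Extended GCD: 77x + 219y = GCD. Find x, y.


Tabular extended Euclidean (each row: r = 77*s + 219*t):
r=77, s=1, t=0
r=219, s=0, t=1
q=0: r=77, s=1, t=0   [77*(1) + 219*(0) = 77]
q=2: r=65, s=-2, t=1   [77*(-2) + 219*(1) = 65]
q=1: r=12, s=3, t=-1   [77*(3) + 219*(-1) = 12]
q=5: r=5, s=-17, t=6   [77*(-17) + 219*(6) = 5]
q=2: r=2, s=37, t=-13   [77*(37) + 219*(-13) = 2]
q=2: r=1, s=-91, t=32   [77*(-91) + 219*(32) = 1]
q=2: r=0, s=219, t=-77   [77*(219) + 219*(-77) = 0]
GCD = 1; from the row with r=1: x=-91, y=32
Check: 77*(-91) + 219*(32) = -7007 + 7008 = 1

GCD = 1, x = -91, y = 32


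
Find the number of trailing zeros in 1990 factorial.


floor(1990/5) = 398
floor(1990/25) = 79
floor(1990/125) = 15
floor(1990/625) = 3
Total = 495

495 trailing zeros


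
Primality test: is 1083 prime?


1083 / 3 = 361 (exact division)
1083 is NOT prime.

No, 1083 is not prime


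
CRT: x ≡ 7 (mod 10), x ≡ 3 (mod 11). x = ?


M = 10*11 = 110
M1 = M/10 = 11, M2 = M/11 = 10
M1^(-1) mod 10 = 1, M2^(-1) mod 11 = 10
x = 7*11*1 + 3*10*10 = 377
377 mod 110 = 47
Check: 47 mod 10 = 7 ✓, 47 mod 11 = 3 ✓

x ≡ 47 (mod 110)


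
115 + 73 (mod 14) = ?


115 + 73 = 188
188 mod 14 = 6


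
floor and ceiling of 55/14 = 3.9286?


55/14 = 3.9286
floor = 3
ceil = 4

floor = 3, ceil = 4


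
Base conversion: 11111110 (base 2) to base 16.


11111110 (base 2) = 254 (decimal)
254 (decimal) = FE (base 16)


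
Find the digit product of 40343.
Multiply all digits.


4 × 0 × 3 × 4 × 3 = 0


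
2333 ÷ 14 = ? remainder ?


2333 = 14 * 166 + 9
Check: 2324 + 9 = 2333

q = 166, r = 9


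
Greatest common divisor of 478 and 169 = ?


478 = 2 * 169 + 140
169 = 1 * 140 + 29
140 = 4 * 29 + 24
29 = 1 * 24 + 5
24 = 4 * 5 + 4
5 = 1 * 4 + 1
4 = 4 * 1 + 0
GCD = 1


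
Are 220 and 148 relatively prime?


Euclidean algorithm:
220 = 1 * 148 + 72
148 = 2 * 72 + 4
72 = 18 * 4 + 0
GCD(220, 148) = 4

No, not coprime (GCD = 4)


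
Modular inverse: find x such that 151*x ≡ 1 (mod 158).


Use the extended Euclidean algorithm on (158, 151); each row r = 158*s + 151*t:
r=158, s=1, t=0
r=151, s=0, t=1
q=1: r=7, s=1, t=-1   [158*(1) + 151*(-1) = 7]
q=21: r=4, s=-21, t=22   [158*(-21) + 151*(22) = 4]
q=1: r=3, s=22, t=-23   [158*(22) + 151*(-23) = 3]
q=1: r=1, s=-43, t=45   [158*(-43) + 151*(45) = 1]
q=3: r=0, s=151, t=-158   [158*(151) + 151*(-158) = 0]
GCD = 1 with t = 45, so 151*(45) ≡ 1 (mod 158)
Inverse = 45 mod 158 = 45
Check: 151 * 45 = 6795 ≡ 1 (mod 158)

151^(-1) ≡ 45 (mod 158)


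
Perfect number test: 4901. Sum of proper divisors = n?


Proper divisors of 4901: 1, 13, 29, 169, 377
Sum = 1 + 13 + 29 + 169 + 377 = 589

No, 4901 is not perfect (589 ≠ 4901)


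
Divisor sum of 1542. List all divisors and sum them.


Divisors of 1542: 1, 2, 3, 6, 257, 514, 771, 1542
Sum = 1 + 2 + 3 + 6 + 257 + 514 + 771 + 1542 = 3096

σ(1542) = 3096


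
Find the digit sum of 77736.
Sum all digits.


7 + 7 + 7 + 3 + 6 = 30


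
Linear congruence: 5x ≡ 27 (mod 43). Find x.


GCD(5, 43) = 1, unique solution
a^(-1) mod 43 = 26
x = 26 * 27 mod 43 = 14

x ≡ 14 (mod 43)


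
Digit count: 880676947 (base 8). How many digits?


880676947 in base 8 = 6437410123
Number of digits = 10

10 digits (base 8)


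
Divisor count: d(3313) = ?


3313 = 3313^1
d(3313) = (1+1) = 2

2 divisors


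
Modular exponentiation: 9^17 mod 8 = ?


9^1 mod 8 = 1
9^2 mod 8 = 1
9^3 mod 8 = 1
9^4 mod 8 = 1
9^5 mod 8 = 1
9^6 mod 8 = 1
9^7 mod 8 = 1
9^8 mod 8 = 1
9^9 mod 8 = 1
9^10 mod 8 = 1
9^11 mod 8 = 1
9^12 mod 8 = 1
9^13 mod 8 = 1
9^14 mod 8 = 1
9^15 mod 8 = 1
9^16 mod 8 = 1
9^17 mod 8 = 1


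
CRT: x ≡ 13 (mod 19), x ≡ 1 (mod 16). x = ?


M = 19*16 = 304
M1 = M/19 = 16, M2 = M/16 = 19
M1^(-1) mod 19 = 6, M2^(-1) mod 16 = 11
x = 13*16*6 + 1*19*11 = 1457
1457 mod 304 = 241
Check: 241 mod 19 = 13 ✓, 241 mod 16 = 1 ✓

x ≡ 241 (mod 304)


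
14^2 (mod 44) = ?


14^1 mod 44 = 14
14^2 mod 44 = 20


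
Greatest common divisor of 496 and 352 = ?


496 = 1 * 352 + 144
352 = 2 * 144 + 64
144 = 2 * 64 + 16
64 = 4 * 16 + 0
GCD = 16


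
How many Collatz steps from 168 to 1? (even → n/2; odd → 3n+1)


168 → 84 → 42 → 21 → 64 → 32 → 16 → 8 → 4 → 2 → 1
Total steps = 10

10 steps


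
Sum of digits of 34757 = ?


3 + 4 + 7 + 5 + 7 = 26


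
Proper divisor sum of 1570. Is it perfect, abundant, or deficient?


Proper divisors: 1, 2, 5, 10, 157, 314, 785
Sum = 1 + 2 + 5 + 10 + 157 + 314 + 785 = 1274
1274 < 1570 → deficient

s(1570) = 1274 (deficient)


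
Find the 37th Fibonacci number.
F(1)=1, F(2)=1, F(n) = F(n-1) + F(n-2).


Sequence: 1, 1, 2, 3, 5, 8, 13, 21, 34, 55, 89, 144, 233, 377, 610, 987, 1597, 2584, 4181, 6765, 10946, 17711, 28657, 46368, 75025, 121393, 196418, 317811, 514229, 832040, 1346269, 2178309, 3524578, 5702887, 9227465, 14930352, 24157817
F(37) = 24157817


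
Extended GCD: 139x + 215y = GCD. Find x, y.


Tabular extended Euclidean (each row: r = 139*s + 215*t):
r=139, s=1, t=0
r=215, s=0, t=1
q=0: r=139, s=1, t=0   [139*(1) + 215*(0) = 139]
q=1: r=76, s=-1, t=1   [139*(-1) + 215*(1) = 76]
q=1: r=63, s=2, t=-1   [139*(2) + 215*(-1) = 63]
q=1: r=13, s=-3, t=2   [139*(-3) + 215*(2) = 13]
q=4: r=11, s=14, t=-9   [139*(14) + 215*(-9) = 11]
q=1: r=2, s=-17, t=11   [139*(-17) + 215*(11) = 2]
q=5: r=1, s=99, t=-64   [139*(99) + 215*(-64) = 1]
q=2: r=0, s=-215, t=139   [139*(-215) + 215*(139) = 0]
GCD = 1; from the row with r=1: x=99, y=-64
Check: 139*(99) + 215*(-64) = 13761 - 13760 = 1

GCD = 1, x = 99, y = -64


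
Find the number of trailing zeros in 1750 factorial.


floor(1750/5) = 350
floor(1750/25) = 70
floor(1750/125) = 14
floor(1750/625) = 2
Total = 436

436 trailing zeros


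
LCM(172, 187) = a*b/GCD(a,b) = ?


GCD(172, 187) = 1
LCM = 172*187/1 = 32164/1 = 32164

LCM = 32164


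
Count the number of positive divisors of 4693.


4693 = 13^1 × 19^2
d(4693) = (1+1) × (2+1) = 6

6 divisors


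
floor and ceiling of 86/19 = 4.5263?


86/19 = 4.5263
floor = 4
ceil = 5

floor = 4, ceil = 5


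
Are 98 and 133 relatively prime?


Euclidean algorithm:
133 = 1 * 98 + 35
98 = 2 * 35 + 28
35 = 1 * 28 + 7
28 = 4 * 7 + 0
GCD(98, 133) = 7

No, not coprime (GCD = 7)


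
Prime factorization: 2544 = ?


2544 / 2 = 1272
1272 / 2 = 636
636 / 2 = 318
318 / 2 = 159
159 / 3 = 53
53 / 53 = 1
2544 = 2^4 × 3 × 53


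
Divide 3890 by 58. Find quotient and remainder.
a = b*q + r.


3890 = 58 * 67 + 4
Check: 3886 + 4 = 3890

q = 67, r = 4


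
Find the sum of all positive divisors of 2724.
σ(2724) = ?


Divisors of 2724: 1, 2, 3, 4, 6, 12, 227, 454, 681, 908, 1362, 2724
Sum = 1 + 2 + 3 + 4 + 6 + 12 + 227 + 454 + 681 + 908 + 1362 + 2724 = 6384

σ(2724) = 6384


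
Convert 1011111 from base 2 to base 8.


1011111 (base 2) = 95 (decimal)
95 (decimal) = 137 (base 8)


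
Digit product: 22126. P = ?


2 × 2 × 1 × 2 × 6 = 48


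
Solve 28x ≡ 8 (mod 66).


GCD(28, 66) = 2 divides 8
Divide: 14x ≡ 4 (mod 33)
x ≡ 5 (mod 33)


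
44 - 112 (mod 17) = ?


44 - 112 = -68
-68 mod 17 = 0


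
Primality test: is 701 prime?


Check divisors up to sqrt(701) = 26.4764
No divisors found.
701 is prime.

Yes, 701 is prime


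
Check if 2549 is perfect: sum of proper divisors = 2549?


Proper divisors of 2549: 1
Sum = 1 = 1

No, 2549 is not perfect (1 ≠ 2549)


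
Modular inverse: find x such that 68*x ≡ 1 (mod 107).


Use the extended Euclidean algorithm on (107, 68); each row r = 107*s + 68*t:
r=107, s=1, t=0
r=68, s=0, t=1
q=1: r=39, s=1, t=-1   [107*(1) + 68*(-1) = 39]
q=1: r=29, s=-1, t=2   [107*(-1) + 68*(2) = 29]
q=1: r=10, s=2, t=-3   [107*(2) + 68*(-3) = 10]
q=2: r=9, s=-5, t=8   [107*(-5) + 68*(8) = 9]
q=1: r=1, s=7, t=-11   [107*(7) + 68*(-11) = 1]
q=9: r=0, s=-68, t=107   [107*(-68) + 68*(107) = 0]
GCD = 1 with t = -11, so 68*(-11) ≡ 1 (mod 107)
Inverse = -11 mod 107 = 96
Check: 68 * 96 = 6528 ≡ 1 (mod 107)

68^(-1) ≡ 96 (mod 107)


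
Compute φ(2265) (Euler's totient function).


2265 = 3 × 5 × 151
Prime factors: 3, 5, 151
φ(2265) = 2265 × (1-1/3) × (1-1/5) × (1-1/151)
= 2265 × 2/3 × 4/5 × 150/151 = 1200

φ(2265) = 1200


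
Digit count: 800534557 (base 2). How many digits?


800534557 in base 2 = 101111101101110011000000011101
Number of digits = 30

30 digits (base 2)


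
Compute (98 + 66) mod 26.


98 + 66 = 164
164 mod 26 = 8


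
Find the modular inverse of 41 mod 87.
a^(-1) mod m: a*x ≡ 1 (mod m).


Use the extended Euclidean algorithm on (87, 41); each row r = 87*s + 41*t:
r=87, s=1, t=0
r=41, s=0, t=1
q=2: r=5, s=1, t=-2   [87*(1) + 41*(-2) = 5]
q=8: r=1, s=-8, t=17   [87*(-8) + 41*(17) = 1]
q=5: r=0, s=41, t=-87   [87*(41) + 41*(-87) = 0]
GCD = 1 with t = 17, so 41*(17) ≡ 1 (mod 87)
Inverse = 17 mod 87 = 17
Check: 41 * 17 = 697 ≡ 1 (mod 87)

41^(-1) ≡ 17 (mod 87)


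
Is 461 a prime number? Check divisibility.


Check divisors up to sqrt(461) = 21.4709
No divisors found.
461 is prime.

Yes, 461 is prime


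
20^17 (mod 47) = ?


20^1 mod 47 = 20
20^2 mod 47 = 24
20^3 mod 47 = 10
20^4 mod 47 = 12
20^5 mod 47 = 5
20^6 mod 47 = 6
20^7 mod 47 = 26
20^8 mod 47 = 3
20^9 mod 47 = 13
20^10 mod 47 = 25
20^11 mod 47 = 30
20^12 mod 47 = 36
20^13 mod 47 = 15
20^14 mod 47 = 18
20^15 mod 47 = 31
20^16 mod 47 = 9
20^17 mod 47 = 39


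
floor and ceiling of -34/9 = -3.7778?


-34/9 = -3.7778
floor = -4
ceil = -3

floor = -4, ceil = -3


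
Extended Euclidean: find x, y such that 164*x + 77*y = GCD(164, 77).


Tabular extended Euclidean (each row: r = 164*s + 77*t):
r=164, s=1, t=0
r=77, s=0, t=1
q=2: r=10, s=1, t=-2   [164*(1) + 77*(-2) = 10]
q=7: r=7, s=-7, t=15   [164*(-7) + 77*(15) = 7]
q=1: r=3, s=8, t=-17   [164*(8) + 77*(-17) = 3]
q=2: r=1, s=-23, t=49   [164*(-23) + 77*(49) = 1]
q=3: r=0, s=77, t=-164   [164*(77) + 77*(-164) = 0]
GCD = 1; from the row with r=1: x=-23, y=49
Check: 164*(-23) + 77*(49) = -3772 + 3773 = 1

GCD = 1, x = -23, y = 49


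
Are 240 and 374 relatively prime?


Euclidean algorithm:
374 = 1 * 240 + 134
240 = 1 * 134 + 106
134 = 1 * 106 + 28
106 = 3 * 28 + 22
28 = 1 * 22 + 6
22 = 3 * 6 + 4
6 = 1 * 4 + 2
4 = 2 * 2 + 0
GCD(240, 374) = 2

No, not coprime (GCD = 2)


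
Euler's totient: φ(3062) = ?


3062 = 2 × 1531
Prime factors: 2, 1531
φ(3062) = 3062 × (1-1/2) × (1-1/1531)
= 3062 × 1/2 × 1530/1531 = 1530

φ(3062) = 1530


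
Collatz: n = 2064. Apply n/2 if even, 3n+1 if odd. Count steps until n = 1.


2064 → 1032 → 516 → 258 → 129 → 388 → 194 → 97 → 292 → 146 → 73 → 220 → 110 → 55 → 166 → 83 → 250 → 125 → 376 → 188 → 94 → 47 → 142 → 71 → 214 → 107 → 322 → 161 → 484 → 242 → 121 → 364 → 182 → 91 → 274 → 137 → 412 → 206 → 103 → 310 → 155 → 466 → 233 → 700 → 350 → 175 → 526 → 263 → 790 → 395 → 1186 → 593 → 1780 → 890 → 445 → 1336 → 668 → 334 → 167 → 502 → 251 → 754 → 377 → 1132 → 566 → 283 → 850 → 425 → 1276 → 638 → 319 → 958 → 479 → 1438 → 719 → 2158 → 1079 → 3238 → 1619 → 4858 → 2429 → 7288 → 3644 → 1822 → 911 → 2734 → 1367 → 4102 → 2051 → 6154 → 3077 → 9232 → 4616 → 2308 → 1154 → 577 → 1732 → 866 → 433 → 1300 → 650 → 325 → 976 → 488 → 244 → 122 → 61 → 184 → 92 → 46 → 23 → 70 → 35 → 106 → 53 → 160 → 80 → 40 → 20 → 10 → 5 → 16 → 8 → 4 → 2 → 1
Total steps = 125

125 steps
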